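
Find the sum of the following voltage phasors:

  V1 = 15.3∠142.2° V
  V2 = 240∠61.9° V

Step 1 — Convert each phasor to rectangular form:
  V1 = 15.3·(cos(142.2°) + j·sin(142.2°)) = -12.09 + j9.377 V
  V2 = 240·(cos(61.9°) + j·sin(61.9°)) = 113 + j211.7 V
Step 2 — Sum components: V_total = 101 + j221.1 V.
Step 3 — Convert to polar: |V_total| = 243 V, ∠V_total = 65.5°.

V_total = 243∠65.5° V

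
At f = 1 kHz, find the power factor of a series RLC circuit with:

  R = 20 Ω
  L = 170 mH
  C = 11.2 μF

Step 1 — Angular frequency: ω = 2π·f = 2π·1000 = 6283 rad/s.
Step 2 — Component impedances:
  R: Z = R = 20 Ω
  L: Z = jωL = j·6283·0.17 = 0 + j1068 Ω
  C: Z = 1/(jωC) = -j/(ω·C) = 0 - j14.21 Ω
Step 3 — Series combination: Z_total = R + L + C = 20 + j1054 Ω = 1054∠88.9° Ω.
Step 4 — Power factor: PF = cos(φ) = Re(Z)/|Z| = 20/1054.1 = 0.01897.
Step 5 — Type: Im(Z) = 1054 ⇒ lagging (phase φ = 88.9°).

PF = 0.01897 (lagging, φ = 88.9°)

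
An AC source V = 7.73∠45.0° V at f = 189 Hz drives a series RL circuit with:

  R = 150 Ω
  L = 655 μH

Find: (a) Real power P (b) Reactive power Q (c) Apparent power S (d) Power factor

Step 1 — Angular frequency: ω = 2π·f = 2π·189 = 1188 rad/s.
Step 2 — Component impedances:
  R: Z = R = 150 Ω
  L: Z = jωL = j·1188·0.000655 = 0 + j0.7778 Ω
Step 3 — Series combination: Z_total = R + L = 150 + j0.7778 Ω = 150∠0.3° Ω.
Step 4 — Source phasor: V = 7.73∠45.0° V = 5.466 + j5.466 V.
Step 5 — Current: I = V / Z = 0.03663 + j0.03625 A = 0.05153∠44.7° A.
Step 6 — Complex power: S = V·I* = 0.3983 + j0.002066 VA.
Step 7 — Real power: P = Re(S) = 0.3983 W.
Step 8 — Reactive power: Q = Im(S) = 0.002066 VAR.
Step 9 — Apparent power: |S| = 0.3983 VA.
Step 10 — Power factor: PF = P/|S| = 1 (lagging).

(a) P = 0.3983 W  (b) Q = 0.002066 VAR  (c) S = 0.3983 VA  (d) PF = 1 (lagging)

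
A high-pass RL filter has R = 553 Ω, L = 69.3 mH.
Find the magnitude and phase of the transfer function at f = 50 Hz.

Step 1 — Angular frequency: ω = 2π·50 = 314.2 rad/s.
Step 2 — Transfer function: H(jω) = jωL/(R + jωL).
Step 3 — Numerator jωL = j·21.77; denominator R + jωL = 553 + j21.77.
Step 4 — H = 0.001548 + j0.03931.
Step 5 — Magnitude: |H| = 0.03934 (-28.1 dB); phase: φ = 87.7°.

|H| = 0.03934 (-28.1 dB), φ = 87.7°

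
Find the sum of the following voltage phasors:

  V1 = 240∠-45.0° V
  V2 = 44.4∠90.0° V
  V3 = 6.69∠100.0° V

Step 1 — Convert each phasor to rectangular form:
  V1 = 240·(cos(-45.0°) + j·sin(-45.0°)) = 169.7 - j169.7 V
  V2 = 44.4·(cos(90.0°) + j·sin(90.0°)) = 0 + j44.4 V
  V3 = 6.69·(cos(100.0°) + j·sin(100.0°)) = -1.162 + j6.588 V
Step 2 — Sum components: V_total = 168.5 - j118.7 V.
Step 3 — Convert to polar: |V_total| = 206.2 V, ∠V_total = -35.2°.

V_total = 206.2∠-35.2° V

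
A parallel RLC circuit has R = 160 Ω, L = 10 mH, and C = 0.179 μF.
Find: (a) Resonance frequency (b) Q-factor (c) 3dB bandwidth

Step 1 — Resonance: ω₀ = 1/√(LC) = 1/√(0.01·1.79e-07) = 2.364e+04 rad/s.
Step 2 — f₀ = ω₀/(2π) = 3762 Hz.
Step 3 — Parallel Q: Q = R/(ω₀L) = 160/(2.364e+04·0.01) = 0.6769.
Step 4 — Bandwidth: Δω = ω₀/Q = 3.492e+04 rad/s; BW = Δω/(2π) = 5557 Hz.

(a) f₀ = 3762 Hz  (b) Q = 0.6769  (c) BW = 5557 Hz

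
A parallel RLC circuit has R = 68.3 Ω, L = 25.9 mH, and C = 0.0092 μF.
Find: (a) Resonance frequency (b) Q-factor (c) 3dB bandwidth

Step 1 — Resonance: ω₀ = 1/√(LC) = 1/√(0.0259·9.2e-09) = 6.478e+04 rad/s.
Step 2 — f₀ = ω₀/(2π) = 1.031e+04 Hz.
Step 3 — Parallel Q: Q = R/(ω₀L) = 68.3/(6.478e+04·0.0259) = 0.04071.
Step 4 — Bandwidth: Δω = ω₀/Q = 1.591e+06 rad/s; BW = Δω/(2π) = 2.533e+05 Hz.

(a) f₀ = 1.031e+04 Hz  (b) Q = 0.04071  (c) BW = 2.533e+05 Hz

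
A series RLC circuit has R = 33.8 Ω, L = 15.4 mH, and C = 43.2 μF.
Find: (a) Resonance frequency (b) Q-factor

Step 1 — Resonance condition Im(Z)=0 gives ω₀ = 1/√(LC).
Step 2 — ω₀ = 1/√(0.0154·4.32e-05) = 1226 rad/s.
Step 3 — f₀ = ω₀/(2π) = 195.1 Hz.
Step 4 — Series Q: Q = ω₀L/R = 1226·0.0154/33.8 = 0.5586.

(a) f₀ = 195.1 Hz  (b) Q = 0.5586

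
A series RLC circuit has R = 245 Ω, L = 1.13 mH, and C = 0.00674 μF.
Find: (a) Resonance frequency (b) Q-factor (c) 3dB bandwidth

Step 1 — Resonance: ω₀ = 1/√(LC) = 1/√(0.00113·6.74e-09) = 3.624e+05 rad/s.
Step 2 — f₀ = ω₀/(2π) = 5.767e+04 Hz.
Step 3 — Series Q: Q = ω₀L/R = 3.624e+05·0.00113/245 = 1.671.
Step 4 — Bandwidth: Δω = ω₀/Q = 2.168e+05 rad/s; BW = Δω/(2π) = 3.451e+04 Hz.

(a) f₀ = 5.767e+04 Hz  (b) Q = 1.671  (c) BW = 3.451e+04 Hz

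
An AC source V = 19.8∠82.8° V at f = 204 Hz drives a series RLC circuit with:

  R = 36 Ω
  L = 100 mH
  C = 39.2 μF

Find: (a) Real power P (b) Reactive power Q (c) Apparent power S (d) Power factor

Step 1 — Angular frequency: ω = 2π·f = 2π·204 = 1282 rad/s.
Step 2 — Component impedances:
  R: Z = R = 36 Ω
  L: Z = jωL = j·1282·0.1 = 0 + j128.2 Ω
  C: Z = 1/(jωC) = -j/(ω·C) = 0 - j19.9 Ω
Step 3 — Series combination: Z_total = R + L + C = 36 + j108.3 Ω = 114.1∠71.6° Ω.
Step 4 — Source phasor: V = 19.8∠82.8° V = 2.482 + j19.64 V.
Step 5 — Current: I = V / Z = 0.1702 + j0.03368 A = 0.1735∠11.2° A.
Step 6 — Complex power: S = V·I* = 1.084 + j3.26 VA.
Step 7 — Real power: P = Re(S) = 1.084 W.
Step 8 — Reactive power: Q = Im(S) = 3.26 VAR.
Step 9 — Apparent power: |S| = 3.436 VA.
Step 10 — Power factor: PF = P/|S| = 0.3155 (lagging).

(a) P = 1.084 W  (b) Q = 3.26 VAR  (c) S = 3.436 VA  (d) PF = 0.3155 (lagging)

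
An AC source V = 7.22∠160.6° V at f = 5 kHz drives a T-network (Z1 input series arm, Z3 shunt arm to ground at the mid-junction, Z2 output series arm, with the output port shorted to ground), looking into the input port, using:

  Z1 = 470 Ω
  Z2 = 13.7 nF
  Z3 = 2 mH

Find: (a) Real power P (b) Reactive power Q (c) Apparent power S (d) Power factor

Step 1 — Angular frequency: ω = 2π·f = 2π·5000 = 3.142e+04 rad/s.
Step 2 — Component impedances:
  Z1: Z = R = 470 Ω
  Z2: Z = 1/(jωC) = -j/(ω·C) = 0 - j2323 Ω
  Z3: Z = jωL = j·3.142e+04·0.002 = 0 + j62.83 Ω
Step 3 — With the output port shorted to ground, the output series arm Z2 runs from the junction to ground; the shunt arm Z3 also runs from the junction to ground. They appear in parallel: Z3 || Z2 = 0 + j64.58 Ω.
Step 4 — Series with input arm Z1: Z_in = Z1 + (Z3 || Z2) = 470 + j64.58 Ω = 474.4∠7.8° Ω.
Step 5 — Source phasor: V = 7.22∠160.6° V = -6.81 + j2.398 V.
Step 6 — Current: I = V / Z = -0.01353 + j0.006962 A = 0.01522∠152.8° A.
Step 7 — Complex power: S = V·I* = 0.1089 + j0.01496 VA.
Step 8 — Real power: P = Re(S) = 0.1089 W.
Step 9 — Reactive power: Q = Im(S) = 0.01496 VAR.
Step 10 — Apparent power: |S| = 0.1099 VA.
Step 11 — Power factor: PF = P/|S| = 0.9907 (lagging).

(a) P = 0.1089 W  (b) Q = 0.01496 VAR  (c) S = 0.1099 VA  (d) PF = 0.9907 (lagging)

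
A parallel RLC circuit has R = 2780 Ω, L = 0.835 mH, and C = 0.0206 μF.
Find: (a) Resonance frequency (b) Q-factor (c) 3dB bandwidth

Step 1 — Resonance: ω₀ = 1/√(LC) = 1/√(0.000835·2.06e-08) = 2.411e+05 rad/s.
Step 2 — f₀ = ω₀/(2π) = 3.837e+04 Hz.
Step 3 — Parallel Q: Q = R/(ω₀L) = 2780/(2.411e+05·0.000835) = 13.81.
Step 4 — Bandwidth: Δω = ω₀/Q = 1.746e+04 rad/s; BW = Δω/(2π) = 2779 Hz.

(a) f₀ = 3.837e+04 Hz  (b) Q = 13.81  (c) BW = 2779 Hz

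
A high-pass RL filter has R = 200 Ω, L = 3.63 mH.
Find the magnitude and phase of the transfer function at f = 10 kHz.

Step 1 — Angular frequency: ω = 2π·1e+04 = 6.283e+04 rad/s.
Step 2 — Transfer function: H(jω) = jωL/(R + jωL).
Step 3 — Numerator jωL = j·228.1; denominator R + jωL = 200 + j228.1.
Step 4 — H = 0.5653 + j0.4957.
Step 5 — Magnitude: |H| = 0.7519 (-2.5 dB); phase: φ = 41.2°.

|H| = 0.7519 (-2.5 dB), φ = 41.2°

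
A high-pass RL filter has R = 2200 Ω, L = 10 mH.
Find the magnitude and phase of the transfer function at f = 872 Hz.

Step 1 — Angular frequency: ω = 2π·872 = 5479 rad/s.
Step 2 — Transfer function: H(jω) = jωL/(R + jωL).
Step 3 — Numerator jωL = j·54.79; denominator R + jωL = 2200 + j54.79.
Step 4 — H = 0.0006198 + j0.02489.
Step 5 — Magnitude: |H| = 0.0249 (-32.1 dB); phase: φ = 88.6°.

|H| = 0.0249 (-32.1 dB), φ = 88.6°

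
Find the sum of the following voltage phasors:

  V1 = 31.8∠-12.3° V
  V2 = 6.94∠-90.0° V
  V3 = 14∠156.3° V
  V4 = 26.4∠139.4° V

Step 1 — Convert each phasor to rectangular form:
  V1 = 31.8·(cos(-12.3°) + j·sin(-12.3°)) = 31.07 - j6.774 V
  V2 = 6.94·(cos(-90.0°) + j·sin(-90.0°)) = 0 - j6.94 V
  V3 = 14·(cos(156.3°) + j·sin(156.3°)) = -12.82 + j5.627 V
  V4 = 26.4·(cos(139.4°) + j·sin(139.4°)) = -20.04 + j17.18 V
Step 2 — Sum components: V_total = -1.794 + j9.093 V.
Step 3 — Convert to polar: |V_total| = 9.269 V, ∠V_total = 101.2°.

V_total = 9.269∠101.2° V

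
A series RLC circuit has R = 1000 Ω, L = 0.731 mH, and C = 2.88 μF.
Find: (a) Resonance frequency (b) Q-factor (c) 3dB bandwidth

Step 1 — Resonance: ω₀ = 1/√(LC) = 1/√(0.000731·2.88e-06) = 2.179e+04 rad/s.
Step 2 — f₀ = ω₀/(2π) = 3469 Hz.
Step 3 — Series Q: Q = ω₀L/R = 2.179e+04·0.000731/1000 = 0.01593.
Step 4 — Bandwidth: Δω = ω₀/Q = 1.368e+06 rad/s; BW = Δω/(2π) = 2.177e+05 Hz.

(a) f₀ = 3469 Hz  (b) Q = 0.01593  (c) BW = 2.177e+05 Hz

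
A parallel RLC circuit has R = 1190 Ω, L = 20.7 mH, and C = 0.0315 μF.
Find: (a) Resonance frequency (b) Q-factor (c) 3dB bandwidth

Step 1 — Resonance: ω₀ = 1/√(LC) = 1/√(0.0207·3.15e-08) = 3.916e+04 rad/s.
Step 2 — f₀ = ω₀/(2π) = 6233 Hz.
Step 3 — Parallel Q: Q = R/(ω₀L) = 1190/(3.916e+04·0.0207) = 1.468.
Step 4 — Bandwidth: Δω = ω₀/Q = 2.668e+04 rad/s; BW = Δω/(2π) = 4246 Hz.

(a) f₀ = 6233 Hz  (b) Q = 1.468  (c) BW = 4246 Hz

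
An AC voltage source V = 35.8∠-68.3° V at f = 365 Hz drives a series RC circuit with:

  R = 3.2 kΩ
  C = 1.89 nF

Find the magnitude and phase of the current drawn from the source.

Step 1 — Angular frequency: ω = 2π·f = 2π·365 = 2293 rad/s.
Step 2 — Component impedances:
  R: Z = R = 3200 Ω
  C: Z = 1/(jωC) = -j/(ω·C) = 0 - j2.307e+05 Ω
Step 3 — Series combination: Z_total = R + C = 3200 - j2.307e+05 Ω = 2.307e+05∠-89.2° Ω.
Step 4 — Source phasor: V = 35.8∠-68.3° V = 13.24 - j33.26 V.
Step 5 — Ohm's law: I = V / Z_total = (13.24 - j33.26) / (3200 - j2.307e+05) = 0.0001449 + j5.536e-05 A.
Step 6 — Convert to polar: |I| = 0.0001552 A, ∠I = 20.9°.

I = 0.0001552∠20.9° A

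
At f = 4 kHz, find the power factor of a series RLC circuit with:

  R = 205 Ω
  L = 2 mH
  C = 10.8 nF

Step 1 — Angular frequency: ω = 2π·f = 2π·4000 = 2.513e+04 rad/s.
Step 2 — Component impedances:
  R: Z = R = 205 Ω
  L: Z = jωL = j·2.513e+04·0.002 = 0 + j50.27 Ω
  C: Z = 1/(jωC) = -j/(ω·C) = 0 - j3684 Ω
Step 3 — Series combination: Z_total = R + L + C = 205 - j3634 Ω = 3640∠-86.8° Ω.
Step 4 — Power factor: PF = cos(φ) = Re(Z)/|Z| = 205/3640 = 0.05632.
Step 5 — Type: Im(Z) = -3634 ⇒ leading (phase φ = -86.8°).

PF = 0.05632 (leading, φ = -86.8°)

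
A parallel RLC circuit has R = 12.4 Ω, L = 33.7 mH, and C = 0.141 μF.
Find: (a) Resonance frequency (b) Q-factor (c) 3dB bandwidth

Step 1 — Resonance: ω₀ = 1/√(LC) = 1/√(0.0337·1.41e-07) = 1.451e+04 rad/s.
Step 2 — f₀ = ω₀/(2π) = 2309 Hz.
Step 3 — Parallel Q: Q = R/(ω₀L) = 12.4/(1.451e+04·0.0337) = 0.02536.
Step 4 — Bandwidth: Δω = ω₀/Q = 5.72e+05 rad/s; BW = Δω/(2π) = 9.103e+04 Hz.

(a) f₀ = 2309 Hz  (b) Q = 0.02536  (c) BW = 9.103e+04 Hz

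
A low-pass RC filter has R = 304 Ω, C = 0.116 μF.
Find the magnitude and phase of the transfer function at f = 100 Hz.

Step 1 — Angular frequency: ω = 2π·100 = 628.3 rad/s.
Step 2 — Transfer function: H(jω) = 1/(1 + jωRC).
Step 3 — Denominator: 1 + jωRC = 1 + j·628.3·304·1.16e-07 = 1 + j0.02216.
Step 4 — H = 0.9995 - j0.02215.
Step 5 — Magnitude: |H| = 0.9998 (-0.0 dB); phase: φ = -1.3°.

|H| = 0.9998 (-0.0 dB), φ = -1.3°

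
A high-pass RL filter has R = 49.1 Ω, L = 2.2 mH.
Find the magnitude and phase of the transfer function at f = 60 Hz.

Step 1 — Angular frequency: ω = 2π·60 = 377 rad/s.
Step 2 — Transfer function: H(jω) = jωL/(R + jωL).
Step 3 — Numerator jωL = j·0.8294; denominator R + jωL = 49.1 + j0.8294.
Step 4 — H = 0.0002852 + j0.01689.
Step 5 — Magnitude: |H| = 0.01689 (-35.4 dB); phase: φ = 89.0°.

|H| = 0.01689 (-35.4 dB), φ = 89.0°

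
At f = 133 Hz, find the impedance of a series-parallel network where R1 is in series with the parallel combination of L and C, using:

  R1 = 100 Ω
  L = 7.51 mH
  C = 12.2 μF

Step 1 — Angular frequency: ω = 2π·f = 2π·133 = 835.7 rad/s.
Step 2 — Component impedances:
  R1: Z = R = 100 Ω
  L: Z = jωL = j·835.7·0.00751 = 0 + j6.276 Ω
  C: Z = 1/(jωC) = -j/(ω·C) = 0 - j98.09 Ω
Step 3 — Parallel branch: L || C = 1/(1/L + 1/C) = 0 + j6.705 Ω.
Step 4 — Series with R1: Z_total = R1 + (L || C) = 100 + j6.705 Ω = 100.2∠3.8° Ω.

Z = 100 + j6.705 Ω = 100.2∠3.8° Ω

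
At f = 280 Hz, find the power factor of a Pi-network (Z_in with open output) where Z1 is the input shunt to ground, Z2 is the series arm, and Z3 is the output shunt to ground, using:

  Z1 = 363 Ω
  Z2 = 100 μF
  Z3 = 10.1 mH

Step 1 — Angular frequency: ω = 2π·f = 2π·280 = 1759 rad/s.
Step 2 — Component impedances:
  Z1: Z = R = 363 Ω
  Z2: Z = 1/(jωC) = -j/(ω·C) = 0 - j5.684 Ω
  Z3: Z = jωL = j·1759·0.0101 = 0 + j17.77 Ω
Step 3 — With open output, the series arm Z2 and the output shunt Z3 appear in series to ground: Z2 + Z3 = 0 + j12.08 Ω.
Step 4 — Parallel with input shunt Z1: Z_in = Z1 || (Z2 + Z3) = 0.4019 + j12.07 Ω = 12.08∠88.1° Ω.
Step 5 — Power factor: PF = cos(φ) = Re(Z)/|Z| = 0.4019/12.08 = 0.03327.
Step 6 — Type: Im(Z) = 12.07 ⇒ lagging (phase φ = 88.1°).

PF = 0.03327 (lagging, φ = 88.1°)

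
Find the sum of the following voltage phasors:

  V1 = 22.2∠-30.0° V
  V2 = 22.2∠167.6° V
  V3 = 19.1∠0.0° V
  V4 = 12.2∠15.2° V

Step 1 — Convert each phasor to rectangular form:
  V1 = 22.2·(cos(-30.0°) + j·sin(-30.0°)) = 19.23 - j11.1 V
  V2 = 22.2·(cos(167.6°) + j·sin(167.6°)) = -21.68 + j4.767 V
  V3 = 19.1·(cos(0.0°) + j·sin(0.0°)) = 19.1 V
  V4 = 12.2·(cos(15.2°) + j·sin(15.2°)) = 11.77 + j3.199 V
Step 2 — Sum components: V_total = 28.42 - j3.134 V.
Step 3 — Convert to polar: |V_total| = 28.59 V, ∠V_total = -6.3°.

V_total = 28.59∠-6.3° V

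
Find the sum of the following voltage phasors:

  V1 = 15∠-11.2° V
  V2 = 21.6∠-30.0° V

Step 1 — Convert each phasor to rectangular form:
  V1 = 15·(cos(-11.2°) + j·sin(-11.2°)) = 14.71 - j2.914 V
  V2 = 21.6·(cos(-30.0°) + j·sin(-30.0°)) = 18.71 - j10.8 V
Step 2 — Sum components: V_total = 33.42 - j13.71 V.
Step 3 — Convert to polar: |V_total| = 36.12 V, ∠V_total = -22.3°.

V_total = 36.12∠-22.3° V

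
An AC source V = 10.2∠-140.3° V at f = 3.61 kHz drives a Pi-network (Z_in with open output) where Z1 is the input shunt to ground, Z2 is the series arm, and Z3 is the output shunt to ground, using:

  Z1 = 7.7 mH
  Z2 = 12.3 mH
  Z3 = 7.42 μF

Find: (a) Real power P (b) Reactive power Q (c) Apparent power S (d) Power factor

Step 1 — Angular frequency: ω = 2π·f = 2π·3610 = 2.268e+04 rad/s.
Step 2 — Component impedances:
  Z1: Z = jωL = j·2.268e+04·0.0077 = 0 + j174.7 Ω
  Z2: Z = jωL = j·2.268e+04·0.0123 = 0 + j279 Ω
  Z3: Z = 1/(jωC) = -j/(ω·C) = 0 - j5.942 Ω
Step 3 — With open output, the series arm Z2 and the output shunt Z3 appear in series to ground: Z2 + Z3 = 0 + j273.1 Ω.
Step 4 — Parallel with input shunt Z1: Z_in = Z1 || (Z2 + Z3) = 0 + j106.5 Ω = 106.5∠90.0° Ω.
Step 5 — Source phasor: V = 10.2∠-140.3° V = -7.848 - j6.515 V.
Step 6 — Current: I = V / Z = -0.06117 + j0.07368 A = 0.09576∠129.7° A.
Step 7 — Complex power: S = V·I* = 0 + j0.9767 VA.
Step 8 — Real power: P = Re(S) = 0 W.
Step 9 — Reactive power: Q = Im(S) = 0.9767 VAR.
Step 10 — Apparent power: |S| = 0.9767 VA.
Step 11 — Power factor: PF = P/|S| = 0 (lagging).

(a) P = 0 W  (b) Q = 0.9767 VAR  (c) S = 0.9767 VA  (d) PF = 0 (lagging)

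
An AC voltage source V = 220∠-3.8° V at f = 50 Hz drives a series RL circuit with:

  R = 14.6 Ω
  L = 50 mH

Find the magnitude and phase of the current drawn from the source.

Step 1 — Angular frequency: ω = 2π·f = 2π·50 = 314.2 rad/s.
Step 2 — Component impedances:
  R: Z = R = 14.6 Ω
  L: Z = jωL = j·314.2·0.05 = 0 + j15.71 Ω
Step 3 — Series combination: Z_total = R + L = 14.6 + j15.71 Ω = 21.45∠47.1° Ω.
Step 4 — Source phasor: V = 220∠-3.8° V = 219.5 - j14.58 V.
Step 5 — Ohm's law: I = V / Z_total = (219.5 - j14.58) / (14.6 + j15.71) = 6.471 - j7.96 A.
Step 6 — Convert to polar: |I| = 10.26 A, ∠I = -50.9°.

I = 10.26∠-50.9° A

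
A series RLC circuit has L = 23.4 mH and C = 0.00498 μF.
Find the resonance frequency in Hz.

Step 1 — Resonance condition Im(Z)=0 gives ω₀ = 1/√(LC).
Step 2 — ω₀ = 1/√(0.0234·4.98e-09) = 9.264e+04 rad/s.
Step 3 — f₀ = ω₀/(2π) = 1.474e+04 Hz.

f₀ = 1.474e+04 Hz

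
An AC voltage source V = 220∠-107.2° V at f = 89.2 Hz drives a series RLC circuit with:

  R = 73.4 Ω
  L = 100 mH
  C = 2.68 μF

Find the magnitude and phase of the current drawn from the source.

Step 1 — Angular frequency: ω = 2π·f = 2π·89.2 = 560.5 rad/s.
Step 2 — Component impedances:
  R: Z = R = 73.4 Ω
  L: Z = jωL = j·560.5·0.1 = 0 + j56.05 Ω
  C: Z = 1/(jωC) = -j/(ω·C) = 0 - j665.8 Ω
Step 3 — Series combination: Z_total = R + L + C = 73.4 - j609.7 Ω = 614.1∠-83.1° Ω.
Step 4 — Source phasor: V = 220∠-107.2° V = -65.06 - j210.2 V.
Step 5 — Ohm's law: I = V / Z_total = (-65.06 - j210.2) / (73.4 - j609.7) = 0.3271 - j0.1461 A.
Step 6 — Convert to polar: |I| = 0.3582 A, ∠I = -24.1°.

I = 0.3582∠-24.1° A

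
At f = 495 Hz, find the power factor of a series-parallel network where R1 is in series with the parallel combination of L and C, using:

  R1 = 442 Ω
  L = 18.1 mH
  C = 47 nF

Step 1 — Angular frequency: ω = 2π·f = 2π·495 = 3110 rad/s.
Step 2 — Component impedances:
  R1: Z = R = 442 Ω
  L: Z = jωL = j·3110·0.0181 = 0 + j56.29 Ω
  C: Z = 1/(jωC) = -j/(ω·C) = 0 - j6841 Ω
Step 3 — Parallel branch: L || C = 1/(1/L + 1/C) = 0 + j56.76 Ω.
Step 4 — Series with R1: Z_total = R1 + (L || C) = 442 + j56.76 Ω = 445.6∠7.3° Ω.
Step 5 — Power factor: PF = cos(φ) = Re(Z)/|Z| = 442/445.6 = 0.9919.
Step 6 — Type: Im(Z) = 56.76 ⇒ lagging (phase φ = 7.3°).

PF = 0.9919 (lagging, φ = 7.3°)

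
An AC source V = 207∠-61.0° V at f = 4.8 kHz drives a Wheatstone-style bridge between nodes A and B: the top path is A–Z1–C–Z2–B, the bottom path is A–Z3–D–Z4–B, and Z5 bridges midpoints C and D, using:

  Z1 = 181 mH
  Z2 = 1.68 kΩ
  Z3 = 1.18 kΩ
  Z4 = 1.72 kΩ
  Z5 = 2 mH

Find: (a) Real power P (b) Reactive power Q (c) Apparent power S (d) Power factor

Step 1 — Angular frequency: ω = 2π·f = 2π·4800 = 3.016e+04 rad/s.
Step 2 — Component impedances:
  Z1: Z = jωL = j·3.016e+04·0.181 = 0 + j5459 Ω
  Z2: Z = R = 1680 Ω
  Z3: Z = R = 1180 Ω
  Z4: Z = R = 1720 Ω
  Z5: Z = jωL = j·3.016e+04·0.002 = 0 + j60.32 Ω
Step 3 — Bridge requires nodal analysis (the Z5 bridge couples midpoints C and D, so the two paths cannot be reduced to a simple series/parallel combination). Setting node B to ground and injecting 1 A at node A, the 3-node admittance system at A, C, D solves to V_A = Z_AB = 1966 + j254.1 Ω = 1982∠7.4° Ω.
Step 4 — Source phasor: V = 207∠-61.0° V = 100.4 - j181 V.
Step 5 — Current: I = V / Z = 0.0385 - j0.09706 A = 0.1044∠-68.4° A.
Step 6 — Complex power: S = V·I* = 21.44 + j2.77 VA.
Step 7 — Real power: P = Re(S) = 21.44 W.
Step 8 — Reactive power: Q = Im(S) = 2.77 VAR.
Step 9 — Apparent power: |S| = 21.61 VA.
Step 10 — Power factor: PF = P/|S| = 0.9918 (lagging).

(a) P = 21.44 W  (b) Q = 2.77 VAR  (c) S = 21.61 VA  (d) PF = 0.9918 (lagging)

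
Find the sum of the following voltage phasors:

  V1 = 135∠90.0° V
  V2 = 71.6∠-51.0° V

Step 1 — Convert each phasor to rectangular form:
  V1 = 135·(cos(90.0°) + j·sin(90.0°)) = 0 + j135 V
  V2 = 71.6·(cos(-51.0°) + j·sin(-51.0°)) = 45.06 - j55.64 V
Step 2 — Sum components: V_total = 45.06 + j79.36 V.
Step 3 — Convert to polar: |V_total| = 91.26 V, ∠V_total = 60.4°.

V_total = 91.26∠60.4° V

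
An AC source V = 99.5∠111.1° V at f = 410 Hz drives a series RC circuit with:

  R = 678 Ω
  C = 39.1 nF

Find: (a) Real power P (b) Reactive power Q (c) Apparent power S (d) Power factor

Step 1 — Angular frequency: ω = 2π·f = 2π·410 = 2576 rad/s.
Step 2 — Component impedances:
  R: Z = R = 678 Ω
  C: Z = 1/(jωC) = -j/(ω·C) = 0 - j9928 Ω
Step 3 — Series combination: Z_total = R + C = 678 - j9928 Ω = 9951∠-86.1° Ω.
Step 4 — Source phasor: V = 99.5∠111.1° V = -35.82 + j92.83 V.
Step 5 — Current: I = V / Z = -0.009552 - j0.002956 A = 0.009999∠-162.8° A.
Step 6 — Complex power: S = V·I* = 0.06779 - j0.9926 VA.
Step 7 — Real power: P = Re(S) = 0.06779 W.
Step 8 — Reactive power: Q = Im(S) = -0.9926 VAR.
Step 9 — Apparent power: |S| = 0.9949 VA.
Step 10 — Power factor: PF = P/|S| = 0.06813 (leading).

(a) P = 0.06779 W  (b) Q = -0.9926 VAR  (c) S = 0.9949 VA  (d) PF = 0.06813 (leading)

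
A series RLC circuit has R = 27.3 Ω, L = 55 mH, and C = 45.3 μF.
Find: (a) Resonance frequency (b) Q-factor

Step 1 — Resonance condition Im(Z)=0 gives ω₀ = 1/√(LC).
Step 2 — ω₀ = 1/√(0.055·4.53e-05) = 633.5 rad/s.
Step 3 — f₀ = ω₀/(2π) = 100.8 Hz.
Step 4 — Series Q: Q = ω₀L/R = 633.5·0.055/27.3 = 1.276.

(a) f₀ = 100.8 Hz  (b) Q = 1.276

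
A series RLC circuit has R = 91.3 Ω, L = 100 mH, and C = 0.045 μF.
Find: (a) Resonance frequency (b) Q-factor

Step 1 — Resonance condition Im(Z)=0 gives ω₀ = 1/√(LC).
Step 2 — ω₀ = 1/√(0.1·4.5e-08) = 1.491e+04 rad/s.
Step 3 — f₀ = ω₀/(2π) = 2373 Hz.
Step 4 — Series Q: Q = ω₀L/R = 1.491e+04·0.1/91.3 = 16.33.

(a) f₀ = 2373 Hz  (b) Q = 16.33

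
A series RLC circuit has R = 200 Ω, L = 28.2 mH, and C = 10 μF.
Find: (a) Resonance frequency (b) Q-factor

Step 1 — Resonance condition Im(Z)=0 gives ω₀ = 1/√(LC).
Step 2 — ω₀ = 1/√(0.0282·1e-05) = 1883 rad/s.
Step 3 — f₀ = ω₀/(2π) = 299.7 Hz.
Step 4 — Series Q: Q = ω₀L/R = 1883·0.0282/200 = 0.2655.

(a) f₀ = 299.7 Hz  (b) Q = 0.2655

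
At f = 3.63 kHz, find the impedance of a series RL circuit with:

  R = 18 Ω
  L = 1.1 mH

Step 1 — Angular frequency: ω = 2π·f = 2π·3630 = 2.281e+04 rad/s.
Step 2 — Component impedances:
  R: Z = R = 18 Ω
  L: Z = jωL = j·2.281e+04·0.0011 = 0 + j25.09 Ω
Step 3 — Series combination: Z_total = R + L = 18 + j25.09 Ω = 30.88∠54.3° Ω.

Z = 18 + j25.09 Ω = 30.88∠54.3° Ω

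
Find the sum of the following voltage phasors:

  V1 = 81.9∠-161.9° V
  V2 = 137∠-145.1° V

Step 1 — Convert each phasor to rectangular form:
  V1 = 81.9·(cos(-161.9°) + j·sin(-161.9°)) = -77.85 - j25.44 V
  V2 = 137·(cos(-145.1°) + j·sin(-145.1°)) = -112.4 - j78.38 V
Step 2 — Sum components: V_total = -190.2 - j103.8 V.
Step 3 — Convert to polar: |V_total| = 216.7 V, ∠V_total = -151.4°.

V_total = 216.7∠-151.4° V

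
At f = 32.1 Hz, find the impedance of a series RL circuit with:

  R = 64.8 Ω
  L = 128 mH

Step 1 — Angular frequency: ω = 2π·f = 2π·32.1 = 201.7 rad/s.
Step 2 — Component impedances:
  R: Z = R = 64.8 Ω
  L: Z = jωL = j·201.7·0.128 = 0 + j25.82 Ω
Step 3 — Series combination: Z_total = R + L = 64.8 + j25.82 Ω = 69.75∠21.7° Ω.

Z = 64.8 + j25.82 Ω = 69.75∠21.7° Ω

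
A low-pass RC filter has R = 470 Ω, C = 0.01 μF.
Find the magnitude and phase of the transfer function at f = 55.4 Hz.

Step 1 — Angular frequency: ω = 2π·55.4 = 348.1 rad/s.
Step 2 — Transfer function: H(jω) = 1/(1 + jωRC).
Step 3 — Denominator: 1 + jωRC = 1 + j·348.1·470·1e-08 = 1 + j0.001636.
Step 4 — H = 1 - j0.001636.
Step 5 — Magnitude: |H| = 1 (-0.0 dB); phase: φ = -0.1°.

|H| = 1 (-0.0 dB), φ = -0.1°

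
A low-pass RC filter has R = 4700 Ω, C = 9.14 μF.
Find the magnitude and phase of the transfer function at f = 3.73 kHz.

Step 1 — Angular frequency: ω = 2π·3730 = 2.344e+04 rad/s.
Step 2 — Transfer function: H(jω) = 1/(1 + jωRC).
Step 3 — Denominator: 1 + jωRC = 1 + j·2.344e+04·4700·9.14e-06 = 1 + j1007.
Step 4 — H = 9.866e-07 - j0.0009933.
Step 5 — Magnitude: |H| = 0.0009933 (-60.1 dB); phase: φ = -89.9°.

|H| = 0.0009933 (-60.1 dB), φ = -89.9°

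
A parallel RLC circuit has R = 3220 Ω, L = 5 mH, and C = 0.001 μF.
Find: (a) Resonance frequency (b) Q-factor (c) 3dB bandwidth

Step 1 — Resonance: ω₀ = 1/√(LC) = 1/√(0.005·1e-09) = 4.472e+05 rad/s.
Step 2 — f₀ = ω₀/(2π) = 7.118e+04 Hz.
Step 3 — Parallel Q: Q = R/(ω₀L) = 3220/(4.472e+05·0.005) = 1.44.
Step 4 — Bandwidth: Δω = ω₀/Q = 3.106e+05 rad/s; BW = Δω/(2π) = 4.943e+04 Hz.

(a) f₀ = 7.118e+04 Hz  (b) Q = 1.44  (c) BW = 4.943e+04 Hz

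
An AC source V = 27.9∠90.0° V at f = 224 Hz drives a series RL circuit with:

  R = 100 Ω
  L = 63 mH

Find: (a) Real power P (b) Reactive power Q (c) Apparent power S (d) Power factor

Step 1 — Angular frequency: ω = 2π·f = 2π·224 = 1407 rad/s.
Step 2 — Component impedances:
  R: Z = R = 100 Ω
  L: Z = jωL = j·1407·0.063 = 0 + j88.67 Ω
Step 3 — Series combination: Z_total = R + L = 100 + j88.67 Ω = 133.6∠41.6° Ω.
Step 4 — Source phasor: V = 27.9∠90.0° V = 0 + j27.9 V.
Step 5 — Current: I = V / Z = 0.1385 + j0.1562 A = 0.2088∠48.4° A.
Step 6 — Complex power: S = V·I* = 4.358 + j3.864 VA.
Step 7 — Real power: P = Re(S) = 4.358 W.
Step 8 — Reactive power: Q = Im(S) = 3.864 VAR.
Step 9 — Apparent power: |S| = 5.824 VA.
Step 10 — Power factor: PF = P/|S| = 0.7482 (lagging).

(a) P = 4.358 W  (b) Q = 3.864 VAR  (c) S = 5.824 VA  (d) PF = 0.7482 (lagging)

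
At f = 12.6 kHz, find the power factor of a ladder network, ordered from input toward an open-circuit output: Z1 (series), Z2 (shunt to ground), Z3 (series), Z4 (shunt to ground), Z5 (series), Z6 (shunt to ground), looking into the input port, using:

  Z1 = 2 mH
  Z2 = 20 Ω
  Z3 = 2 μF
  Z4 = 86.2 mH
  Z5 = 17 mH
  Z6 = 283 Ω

Step 1 — Angular frequency: ω = 2π·f = 2π·1.26e+04 = 7.917e+04 rad/s.
Step 2 — Component impedances:
  Z1: Z = jωL = j·7.917e+04·0.002 = 0 + j158.3 Ω
  Z2: Z = R = 20 Ω
  Z3: Z = 1/(jωC) = -j/(ω·C) = 0 - j6.316 Ω
  Z4: Z = jωL = j·7.917e+04·0.0862 = 0 + j6824 Ω
  Z5: Z = jωL = j·7.917e+04·0.017 = 0 + j1346 Ω
  Z6: Z = R = 283 Ω
Step 3 — Ladder network (open output): work backward from the far end, alternating series and parallel combinations. Z_in = 19.93 + j158.7 Ω = 159.9∠82.8° Ω.
Step 4 — Power factor: PF = cos(φ) = Re(Z)/|Z| = 19.93/159.9 = 0.1246.
Step 5 — Type: Im(Z) = 158.7 ⇒ lagging (phase φ = 82.8°).

PF = 0.1246 (lagging, φ = 82.8°)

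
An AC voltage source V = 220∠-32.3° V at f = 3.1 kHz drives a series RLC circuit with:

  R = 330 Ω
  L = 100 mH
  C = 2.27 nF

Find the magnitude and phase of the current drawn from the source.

Step 1 — Angular frequency: ω = 2π·f = 2π·3100 = 1.948e+04 rad/s.
Step 2 — Component impedances:
  R: Z = R = 330 Ω
  L: Z = jωL = j·1.948e+04·0.1 = 0 + j1948 Ω
  C: Z = 1/(jωC) = -j/(ω·C) = 0 - j2.262e+04 Ω
Step 3 — Series combination: Z_total = R + L + C = 330 - j2.067e+04 Ω = 2.067e+04∠-89.1° Ω.
Step 4 — Source phasor: V = 220∠-32.3° V = 186 - j117.6 V.
Step 5 — Ohm's law: I = V / Z_total = (186 - j117.6) / (330 - j2.067e+04) = 0.00583 + j0.008904 A.
Step 6 — Convert to polar: |I| = 0.01064 A, ∠I = 56.8°.

I = 0.01064∠56.8° A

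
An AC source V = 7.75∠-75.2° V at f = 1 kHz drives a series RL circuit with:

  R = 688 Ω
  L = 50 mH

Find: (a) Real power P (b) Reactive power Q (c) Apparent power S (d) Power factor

Step 1 — Angular frequency: ω = 2π·f = 2π·1000 = 6283 rad/s.
Step 2 — Component impedances:
  R: Z = R = 688 Ω
  L: Z = jωL = j·6283·0.05 = 0 + j314.2 Ω
Step 3 — Series combination: Z_total = R + L = 688 + j314.2 Ω = 756.3∠24.5° Ω.
Step 4 — Source phasor: V = 7.75∠-75.2° V = 1.98 - j7.493 V.
Step 5 — Current: I = V / Z = -0.001734 - j0.0101 A = 0.01025∠-99.7° A.
Step 6 — Complex power: S = V·I* = 0.07224 + j0.03299 VA.
Step 7 — Real power: P = Re(S) = 0.07224 W.
Step 8 — Reactive power: Q = Im(S) = 0.03299 VAR.
Step 9 — Apparent power: |S| = 0.07941 VA.
Step 10 — Power factor: PF = P/|S| = 0.9097 (lagging).

(a) P = 0.07224 W  (b) Q = 0.03299 VAR  (c) S = 0.07941 VA  (d) PF = 0.9097 (lagging)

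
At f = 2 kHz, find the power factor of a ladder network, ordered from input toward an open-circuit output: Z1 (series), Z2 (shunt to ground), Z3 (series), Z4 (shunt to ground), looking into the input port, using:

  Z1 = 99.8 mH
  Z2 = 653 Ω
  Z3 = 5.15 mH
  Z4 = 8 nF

Step 1 — Angular frequency: ω = 2π·f = 2π·2000 = 1.257e+04 rad/s.
Step 2 — Component impedances:
  Z1: Z = jωL = j·1.257e+04·0.0998 = 0 + j1254 Ω
  Z2: Z = R = 653 Ω
  Z3: Z = jωL = j·1.257e+04·0.00515 = 0 + j64.72 Ω
  Z4: Z = 1/(jωC) = -j/(ω·C) = 0 - j9947 Ω
Step 3 — Ladder network (open output): work backward from the far end, alternating series and parallel combinations. Z_in = 650.2 + j1211 Ω = 1375∠61.8° Ω.
Step 4 — Power factor: PF = cos(φ) = Re(Z)/|Z| = 650.16/1374.6 = 0.473.
Step 5 — Type: Im(Z) = 1211 ⇒ lagging (phase φ = 61.8°).

PF = 0.473 (lagging, φ = 61.8°)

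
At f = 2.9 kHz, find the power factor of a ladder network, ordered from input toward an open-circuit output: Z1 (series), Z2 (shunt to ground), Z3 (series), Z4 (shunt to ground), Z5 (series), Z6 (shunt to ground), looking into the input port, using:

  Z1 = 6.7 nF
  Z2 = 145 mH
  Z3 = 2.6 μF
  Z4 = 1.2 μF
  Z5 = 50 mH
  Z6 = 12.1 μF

Step 1 — Angular frequency: ω = 2π·f = 2π·2900 = 1.822e+04 rad/s.
Step 2 — Component impedances:
  Z1: Z = 1/(jωC) = -j/(ω·C) = 0 - j8191 Ω
  Z2: Z = jωL = j·1.822e+04·0.145 = 0 + j2642 Ω
  Z3: Z = 1/(jωC) = -j/(ω·C) = 0 - j21.11 Ω
  Z4: Z = 1/(jωC) = -j/(ω·C) = 0 - j45.73 Ω
  Z5: Z = jωL = j·1.822e+04·0.05 = 0 + j911.1 Ω
  Z6: Z = 1/(jωC) = -j/(ω·C) = 0 - j4.536 Ω
Step 3 — Ladder network (open output): work backward from the far end, alternating series and parallel combinations. Z_in = 0 - j8262 Ω = 8262∠-90.0° Ω.
Step 4 — Power factor: PF = cos(φ) = Re(Z)/|Z| = 0/8262 = 0.
Step 5 — Type: Im(Z) = -8262 ⇒ leading (phase φ = -90.0°).

PF = 0 (leading, φ = -90.0°)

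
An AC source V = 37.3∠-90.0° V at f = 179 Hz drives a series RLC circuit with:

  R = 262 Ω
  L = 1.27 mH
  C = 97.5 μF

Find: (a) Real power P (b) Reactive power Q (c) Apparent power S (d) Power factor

Step 1 — Angular frequency: ω = 2π·f = 2π·179 = 1125 rad/s.
Step 2 — Component impedances:
  R: Z = R = 262 Ω
  L: Z = jωL = j·1125·0.00127 = 0 + j1.428 Ω
  C: Z = 1/(jωC) = -j/(ω·C) = 0 - j9.119 Ω
Step 3 — Series combination: Z_total = R + L + C = 262 - j7.691 Ω = 262.1∠-1.7° Ω.
Step 4 — Source phasor: V = 37.3∠-90.0° V = 0 - j37.3 V.
Step 5 — Current: I = V / Z = 0.004176 - j0.1422 A = 0.1423∠-88.3° A.
Step 6 — Complex power: S = V·I* = 5.306 - j0.1557 VA.
Step 7 — Real power: P = Re(S) = 5.306 W.
Step 8 — Reactive power: Q = Im(S) = -0.1557 VAR.
Step 9 — Apparent power: |S| = 5.308 VA.
Step 10 — Power factor: PF = P/|S| = 0.9996 (leading).

(a) P = 5.306 W  (b) Q = -0.1557 VAR  (c) S = 5.308 VA  (d) PF = 0.9996 (leading)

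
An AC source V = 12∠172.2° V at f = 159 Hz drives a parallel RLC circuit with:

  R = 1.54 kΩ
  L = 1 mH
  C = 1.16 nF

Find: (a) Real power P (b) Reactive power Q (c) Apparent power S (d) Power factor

Step 1 — Angular frequency: ω = 2π·f = 2π·159 = 999 rad/s.
Step 2 — Component impedances:
  R: Z = R = 1540 Ω
  L: Z = jωL = j·999·0.001 = 0 + j0.999 Ω
  C: Z = 1/(jωC) = -j/(ω·C) = 0 - j8.629e+05 Ω
Step 3 — Parallel combination: 1/Z_total = 1/R + 1/L + 1/C; Z_total = 0.0006481 + j0.999 Ω = 0.999∠90.0° Ω.
Step 4 — Source phasor: V = 12∠172.2° V = -11.89 + j1.629 V.
Step 5 — Current: I = V / Z = 1.622 + j11.9 A = 12.01∠82.2° A.
Step 6 — Complex power: S = V·I* = 0.09351 + j144.1 VA.
Step 7 — Real power: P = Re(S) = 0.09351 W.
Step 8 — Reactive power: Q = Im(S) = 144.1 VAR.
Step 9 — Apparent power: |S| = 144.1 VA.
Step 10 — Power factor: PF = P/|S| = 0.0006487 (lagging).

(a) P = 0.09351 W  (b) Q = 144.1 VAR  (c) S = 144.1 VA  (d) PF = 0.0006487 (lagging)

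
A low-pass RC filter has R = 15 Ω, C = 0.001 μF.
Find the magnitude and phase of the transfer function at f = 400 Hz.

Step 1 — Angular frequency: ω = 2π·400 = 2513 rad/s.
Step 2 — Transfer function: H(jω) = 1/(1 + jωRC).
Step 3 — Denominator: 1 + jωRC = 1 + j·2513·15·1e-09 = 1 + j3.77e-05.
Step 4 — H = 1 - j3.77e-05.
Step 5 — Magnitude: |H| = 1 (-0.0 dB); phase: φ = -0.0°.

|H| = 1 (-0.0 dB), φ = -0.0°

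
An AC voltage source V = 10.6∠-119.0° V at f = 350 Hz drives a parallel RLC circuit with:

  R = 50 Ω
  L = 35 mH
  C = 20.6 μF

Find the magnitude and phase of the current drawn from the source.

Step 1 — Angular frequency: ω = 2π·f = 2π·350 = 2199 rad/s.
Step 2 — Component impedances:
  R: Z = R = 50 Ω
  L: Z = jωL = j·2199·0.035 = 0 + j76.97 Ω
  C: Z = 1/(jωC) = -j/(ω·C) = 0 - j22.07 Ω
Step 3 — Parallel combination: 1/Z_total = 1/R + 1/L + 1/C; Z_total = 13.85 - j22.38 Ω = 26.32∠-58.2° Ω.
Step 4 — Source phasor: V = 10.6∠-119.0° V = -5.139 - j9.271 V.
Step 5 — Ohm's law: I = V / Z_total = (-5.139 - j9.271) / (13.85 - j22.38) = 0.1968 - j0.3515 A.
Step 6 — Convert to polar: |I| = 0.4028 A, ∠I = -60.8°.

I = 0.4028∠-60.8° A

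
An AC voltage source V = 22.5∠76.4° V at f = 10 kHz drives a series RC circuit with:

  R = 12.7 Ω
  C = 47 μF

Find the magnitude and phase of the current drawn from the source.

Step 1 — Angular frequency: ω = 2π·f = 2π·1e+04 = 6.283e+04 rad/s.
Step 2 — Component impedances:
  R: Z = R = 12.7 Ω
  C: Z = 1/(jωC) = -j/(ω·C) = 0 - j0.3386 Ω
Step 3 — Series combination: Z_total = R + C = 12.7 - j0.3386 Ω = 12.7∠-1.5° Ω.
Step 4 — Source phasor: V = 22.5∠76.4° V = 5.291 + j21.87 V.
Step 5 — Ohm's law: I = V / Z_total = (5.291 + j21.87) / (12.7 - j0.3386) = 0.3704 + j1.732 A.
Step 6 — Convert to polar: |I| = 1.771 A, ∠I = 77.9°.

I = 1.771∠77.9° A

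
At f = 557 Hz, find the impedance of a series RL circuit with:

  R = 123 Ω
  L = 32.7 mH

Step 1 — Angular frequency: ω = 2π·f = 2π·557 = 3500 rad/s.
Step 2 — Component impedances:
  R: Z = R = 123 Ω
  L: Z = jωL = j·3500·0.0327 = 0 + j114.4 Ω
Step 3 — Series combination: Z_total = R + L = 123 + j114.4 Ω = 168∠42.9° Ω.

Z = 123 + j114.4 Ω = 168∠42.9° Ω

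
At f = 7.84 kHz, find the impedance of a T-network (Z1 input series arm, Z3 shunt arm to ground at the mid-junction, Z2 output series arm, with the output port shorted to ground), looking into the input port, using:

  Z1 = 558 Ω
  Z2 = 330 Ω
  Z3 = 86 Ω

Step 1 — Angular frequency: ω = 2π·f = 2π·7840 = 4.926e+04 rad/s.
Step 2 — Component impedances:
  Z1: Z = R = 558 Ω
  Z2: Z = R = 330 Ω
  Z3: Z = R = 86 Ω
Step 3 — With the output port shorted to ground, the output series arm Z2 runs from the junction to ground; the shunt arm Z3 also runs from the junction to ground. They appear in parallel: Z3 || Z2 = 68.22 Ω.
Step 4 — Series with input arm Z1: Z_in = Z1 + (Z3 || Z2) = 626.2 Ω = 626.2∠0.0° Ω.

Z = 626.2 Ω = 626.2∠0.0° Ω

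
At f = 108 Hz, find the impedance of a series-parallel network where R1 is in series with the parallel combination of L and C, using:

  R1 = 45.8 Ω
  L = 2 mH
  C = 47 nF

Step 1 — Angular frequency: ω = 2π·f = 2π·108 = 678.6 rad/s.
Step 2 — Component impedances:
  R1: Z = R = 45.8 Ω
  L: Z = jωL = j·678.6·0.002 = 0 + j1.357 Ω
  C: Z = 1/(jωC) = -j/(ω·C) = 0 - j3.135e+04 Ω
Step 3 — Parallel branch: L || C = 1/(1/L + 1/C) = 0 + j1.357 Ω.
Step 4 — Series with R1: Z_total = R1 + (L || C) = 45.8 + j1.357 Ω = 45.82∠1.7° Ω.

Z = 45.8 + j1.357 Ω = 45.82∠1.7° Ω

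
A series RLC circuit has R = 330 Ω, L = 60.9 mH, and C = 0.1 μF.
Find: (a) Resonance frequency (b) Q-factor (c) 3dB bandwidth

Step 1 — Resonance condition Im(Z)=0 gives ω₀ = 1/√(LC).
Step 2 — ω₀ = 1/√(0.0609·1e-07) = 1.281e+04 rad/s.
Step 3 — f₀ = ω₀/(2π) = 2039 Hz.
Step 4 — Series Q: Q = ω₀L/R = 1.281e+04·0.0609/330 = 2.365.
Step 5 — 3dB bandwidth: Δω = ω₀/Q = 5419 rad/s; BW = Δω/(2π) = 862.4 Hz.

(a) f₀ = 2039 Hz  (b) Q = 2.365  (c) BW = 862.4 Hz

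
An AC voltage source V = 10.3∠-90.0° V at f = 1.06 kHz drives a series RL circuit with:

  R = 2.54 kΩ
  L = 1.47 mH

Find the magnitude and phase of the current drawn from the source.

Step 1 — Angular frequency: ω = 2π·f = 2π·1060 = 6660 rad/s.
Step 2 — Component impedances:
  R: Z = R = 2540 Ω
  L: Z = jωL = j·6660·0.00147 = 0 + j9.79 Ω
Step 3 — Series combination: Z_total = R + L = 2540 + j9.79 Ω = 2540∠0.2° Ω.
Step 4 — Source phasor: V = 10.3∠-90.0° V = 0 - j10.3 V.
Step 5 — Ohm's law: I = V / Z_total = (0 - j10.3) / (2540 + j9.79) = -1.563e-05 - j0.004055 A.
Step 6 — Convert to polar: |I| = 0.004055 A, ∠I = -90.2°.

I = 0.004055∠-90.2° A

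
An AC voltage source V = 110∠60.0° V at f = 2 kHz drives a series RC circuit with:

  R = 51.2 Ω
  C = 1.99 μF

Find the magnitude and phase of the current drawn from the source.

Step 1 — Angular frequency: ω = 2π·f = 2π·2000 = 1.257e+04 rad/s.
Step 2 — Component impedances:
  R: Z = R = 51.2 Ω
  C: Z = 1/(jωC) = -j/(ω·C) = 0 - j39.99 Ω
Step 3 — Series combination: Z_total = R + C = 51.2 - j39.99 Ω = 64.97∠-38.0° Ω.
Step 4 — Source phasor: V = 110∠60.0° V = 55 + j95.26 V.
Step 5 — Ohm's law: I = V / Z_total = (55 + j95.26) / (51.2 - j39.99) = -0.2354 + j1.677 A.
Step 6 — Convert to polar: |I| = 1.693 A, ∠I = 98.0°.

I = 1.693∠98.0° A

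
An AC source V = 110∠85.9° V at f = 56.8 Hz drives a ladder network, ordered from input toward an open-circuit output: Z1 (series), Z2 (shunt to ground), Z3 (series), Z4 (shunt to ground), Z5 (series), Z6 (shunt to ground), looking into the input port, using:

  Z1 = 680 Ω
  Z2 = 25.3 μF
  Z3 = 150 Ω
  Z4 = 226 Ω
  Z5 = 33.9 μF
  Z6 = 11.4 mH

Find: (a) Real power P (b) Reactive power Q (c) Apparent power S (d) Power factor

Step 1 — Angular frequency: ω = 2π·f = 2π·56.8 = 356.9 rad/s.
Step 2 — Component impedances:
  Z1: Z = R = 680 Ω
  Z2: Z = 1/(jωC) = -j/(ω·C) = 0 - j110.8 Ω
  Z3: Z = R = 150 Ω
  Z4: Z = R = 226 Ω
  Z5: Z = 1/(jωC) = -j/(ω·C) = 0 - j82.66 Ω
  Z6: Z = jωL = j·356.9·0.0114 = 0 + j4.068 Ω
Step 3 — Ladder network (open output): work backward from the far end, alternating series and parallel combinations. Z_in = 713.9 - j75.6 Ω = 717.9∠-6.0° Ω.
Step 4 — Source phasor: V = 110∠85.9° V = 7.865 + j109.7 V.
Step 5 — Current: I = V / Z = -0.005202 + j0.1531 A = 0.1532∠91.9° A.
Step 6 — Complex power: S = V·I* = 16.76 - j1.775 VA.
Step 7 — Real power: P = Re(S) = 16.76 W.
Step 8 — Reactive power: Q = Im(S) = -1.775 VAR.
Step 9 — Apparent power: |S| = 16.86 VA.
Step 10 — Power factor: PF = P/|S| = 0.9944 (leading).

(a) P = 16.76 W  (b) Q = -1.775 VAR  (c) S = 16.86 VA  (d) PF = 0.9944 (leading)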